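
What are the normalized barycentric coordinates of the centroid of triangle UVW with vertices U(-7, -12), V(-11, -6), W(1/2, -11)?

(1/3, 1/3, 1/3)

The centroid is the average of the vertices, so each weight is 1/3.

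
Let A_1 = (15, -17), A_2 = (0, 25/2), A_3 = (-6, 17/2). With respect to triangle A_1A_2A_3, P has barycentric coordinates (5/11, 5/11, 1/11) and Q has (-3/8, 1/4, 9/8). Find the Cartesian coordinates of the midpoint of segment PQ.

Barycentric coordinates of the midpoint are the average: (7/176, 31/88, 107/176).
Converting: (7/176)·A_1 + (31/88)·A_2 + (107/176)·A_3 = (-537/176, 3131/352).

(-537/176, 3131/352)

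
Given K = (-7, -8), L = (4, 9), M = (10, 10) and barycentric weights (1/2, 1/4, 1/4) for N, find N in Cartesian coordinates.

N = (1/2)·K + (1/4)·L + (1/4)·M.
x-coordinate: (1/2)·(-7) + (1/4)·4 + (1/4)·10 = 0.
y-coordinate: (1/2)·(-8) + (1/4)·9 + (1/4)·10 = 3/4.

(0, 3/4)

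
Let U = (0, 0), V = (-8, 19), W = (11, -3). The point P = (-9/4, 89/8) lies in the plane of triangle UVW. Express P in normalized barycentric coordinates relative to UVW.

(1/8, 5/8, 1/4)

Signed area of the reference triangle: [UVW] = ½·(0·(19−(-3)) + (-8)·(-3−0) + 11·(0−19)) = ½·(0 + 24 − 209) = -185/2.
[PVW] = ½·((-9/4)·(19−(-3)) + (-8)·(-3−(89/8)) + 11·(89/8−19)) = ½·(-99/2 + 113 − 693/8) = -185/16, so the U-coordinate is (-185/16)/(-185/2) = 1/8.
[UPW] = ½·(0·(89/8−(-3)) + (-9/4)·(-3−0) + 11·(0−(89/8))) = ½·(0 + 27/4 − 979/8) = -925/16, so the V-coordinate is 5/8.
[UVP] = ½·(0·(19−(89/8)) + (-8)·(89/8−0) + (-9/4)·(0−19)) = ½·(0 − 89 + 171/4) = -185/8, so the W-coordinate is 1/4.
Check: 1/8 + 5/8 + 1/4 = 1.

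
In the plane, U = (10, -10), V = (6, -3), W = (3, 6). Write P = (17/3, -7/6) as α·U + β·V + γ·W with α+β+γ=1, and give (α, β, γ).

(1/6, 1/2, 1/3)

Signed area of the reference triangle: [UVW] = ½·(10·(-3−6) + 6·(6−(-10)) + 3·(-10−(-3))) = ½·(-90 + 96 − 21) = -15/2.
[PVW] = ½·((17/3)·(-3−6) + 6·(6−(-7/6)) + 3·(-7/6−(-3))) = ½·(-51 + 43 + 11/2) = -5/4, so the U-coordinate is (-5/4)/(-15/2) = 1/6.
[UPW] = ½·(10·(-7/6−6) + (17/3)·(6−(-10)) + 3·(-10−(-7/6))) = ½·(-215/3 + 272/3 − 53/2) = -15/4, so the V-coordinate is 1/2.
[UVP] = ½·(10·(-3−(-7/6)) + 6·(-7/6−(-10)) + (17/3)·(-10−(-3))) = ½·(-55/3 + 53 − 119/3) = -5/2, so the W-coordinate is 1/3.
Check: 1/6 + 1/2 + 1/3 = 1.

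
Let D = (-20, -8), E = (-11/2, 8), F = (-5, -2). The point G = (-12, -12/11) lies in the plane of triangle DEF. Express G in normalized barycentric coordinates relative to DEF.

Signed area of the reference triangle: [DEF] = ½·((-20)·(8−(-2)) + (-11/2)·(-2−(-8)) + (-5)·(-8−8)) = ½·(-200 − 33 + 80) = -153/2.
[GEF] = ½·((-12)·(8−(-2)) + (-11/2)·(-2−(-12/11)) + (-5)·(-12/11−8)) = ½·(-120 + 5 + 500/11) = -765/22, so the D-coordinate is (-765/22)/(-153/2) = 5/11.
[DGF] = ½·((-20)·(-12/11−(-2)) + (-12)·(-2−(-8)) + (-5)·(-8−(-12/11))) = ½·(-200/11 − 72 + 380/11) = -306/11, so the E-coordinate is 4/11.
[DEG] = ½·((-20)·(8−(-12/11)) + (-11/2)·(-12/11−(-8)) + (-12)·(-8−8)) = ½·(-2000/11 − 38 + 192) = -153/11, so the F-coordinate is 2/11.
Check: 5/11 + 4/11 + 2/11 = 1.

(5/11, 4/11, 2/11)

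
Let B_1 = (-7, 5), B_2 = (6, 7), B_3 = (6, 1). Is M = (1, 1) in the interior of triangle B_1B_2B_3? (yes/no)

no

Barycentric coordinates of M: (5/13, -10/39, 34/39).
The three coordinates are positive, negative, positive; a point is interior exactly when all three are positive.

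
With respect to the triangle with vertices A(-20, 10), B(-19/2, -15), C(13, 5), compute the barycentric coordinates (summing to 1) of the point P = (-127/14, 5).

(4/7, 1/7, 2/7)

Signed area of the reference triangle: [ABC] = ½·((-20)·(-15−5) + (-19/2)·(5−10) + 13·(10−(-15))) = ½·(400 + 95/2 + 325) = 1545/4.
[PBC] = ½·((-127/14)·(-15−5) + (-19/2)·(5−5) + 13·(5−(-15))) = ½·(1270/7 + 0 + 260) = 1545/7, so the A-coordinate is (1545/7)/(1545/4) = 4/7.
[APC] = ½·((-20)·(5−5) + (-127/14)·(5−10) + 13·(10−5)) = ½·(0 + 635/14 + 65) = 1545/28, so the B-coordinate is 1/7.
[ABP] = ½·((-20)·(-15−5) + (-19/2)·(5−10) + (-127/14)·(10−(-15))) = ½·(400 + 95/2 − 3175/14) = 1545/14, so the C-coordinate is 2/7.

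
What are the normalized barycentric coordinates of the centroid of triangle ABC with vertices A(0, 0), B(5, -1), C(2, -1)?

(1/3, 1/3, 1/3)

The centroid is the average of the vertices, so each weight is 1/3.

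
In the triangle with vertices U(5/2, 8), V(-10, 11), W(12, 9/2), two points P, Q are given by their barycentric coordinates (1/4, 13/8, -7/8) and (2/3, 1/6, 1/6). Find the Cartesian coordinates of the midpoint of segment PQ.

(-193/16, 1145/96)

Barycentric coordinates of the midpoint are the average: (11/24, 43/48, -17/48).
Converting: (11/24)·U + (43/48)·V + (-17/48)·W = (-193/16, 1145/96).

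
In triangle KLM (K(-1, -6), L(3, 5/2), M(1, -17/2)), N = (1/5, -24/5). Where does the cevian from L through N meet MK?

(-1/2, -53/8)

Barycentric coordinates of N with respect to KLM: (3/5, 1/5, 1/5).
On side MK the L-coordinate is zero; dropping N's L-weight 1/5 and renormalizing the remaining 1/5 : 3/5 gives weights 1/4, 3/4 on M, K.
J = (1/4)·(1, -17/2) + (3/4)·(-1, -6) = (-1/2, -53/8).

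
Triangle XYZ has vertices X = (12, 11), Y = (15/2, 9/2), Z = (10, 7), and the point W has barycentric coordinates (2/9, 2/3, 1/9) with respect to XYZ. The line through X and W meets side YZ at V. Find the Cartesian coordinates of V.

(55/7, 34/7)

Line XW meets YZ where the X-coordinate vanishes; zeroing W's X-weight and renormalizing leaves Y, Z-weights 2/3 : 1/9 → (6/7, 1/7).
So V = (6/7)·Y + (1/7)·Z = (55/7, 34/7).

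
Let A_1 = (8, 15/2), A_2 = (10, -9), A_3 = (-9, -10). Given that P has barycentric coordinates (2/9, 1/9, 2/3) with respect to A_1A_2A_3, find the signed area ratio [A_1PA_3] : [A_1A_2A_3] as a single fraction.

1/9

The signed ratio [A_1PA_3]/[A_1A_2A_3] equals the barycentric coordinate of P at vertex A_2, which is 1/9.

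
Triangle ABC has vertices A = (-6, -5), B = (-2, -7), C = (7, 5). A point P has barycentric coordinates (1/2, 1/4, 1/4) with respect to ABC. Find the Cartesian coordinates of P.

(-7/4, -3)

P = (1/2)·A + (1/4)·B + (1/4)·C.
x-coordinate: (1/2)·(-6) + (1/4)·(-2) + (1/4)·7 = -7/4.
y-coordinate: (1/2)·(-5) + (1/4)·(-7) + (1/4)·5 = -3.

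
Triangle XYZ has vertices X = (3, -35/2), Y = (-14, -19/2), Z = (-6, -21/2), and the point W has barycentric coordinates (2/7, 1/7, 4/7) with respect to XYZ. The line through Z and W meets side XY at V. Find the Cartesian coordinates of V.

Line ZW meets XY where the Z-coordinate vanishes; zeroing W's Z-weight and renormalizing leaves X, Y-weights 2/7 : 1/7 → (2/3, 1/3).
So V = (2/3)·X + (1/3)·Y = (-8/3, -89/6).

(-8/3, -89/6)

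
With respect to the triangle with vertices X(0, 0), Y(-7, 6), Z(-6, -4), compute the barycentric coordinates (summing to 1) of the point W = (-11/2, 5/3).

Signed area of the reference triangle: [XYZ] = ½·(0·(6−(-4)) + (-7)·(-4−0) + (-6)·(0−6)) = ½·(0 + 28 + 36) = 32.
[WYZ] = ½·((-11/2)·(6−(-4)) + (-7)·(-4−(5/3)) + (-6)·(5/3−6)) = ½·(-55 + 119/3 + 26) = 16/3, so the X-coordinate is (16/3)/32 = 1/6.
[XWZ] = ½·(0·(5/3−(-4)) + (-11/2)·(-4−0) + (-6)·(0−(5/3))) = ½·(0 + 22 + 10) = 16, so the Y-coordinate is 1/2.
[XYW] = ½·(0·(6−(5/3)) + (-7)·(5/3−0) + (-11/2)·(0−6)) = ½·(0 − 35/3 + 33) = 32/3, so the Z-coordinate is 1/3.
Check: 1/6 + 1/2 + 1/3 = 1.

(1/6, 1/2, 1/3)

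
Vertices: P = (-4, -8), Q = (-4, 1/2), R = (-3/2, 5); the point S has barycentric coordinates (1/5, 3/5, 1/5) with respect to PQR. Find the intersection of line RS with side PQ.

Line RS meets PQ where the R-coordinate vanishes; zeroing S's R-weight and renormalizing leaves P, Q-weights 1/5 : 3/5 → (1/4, 3/4).
So T = (1/4)·P + (3/4)·Q = (-4, -13/8).

(-4, -13/8)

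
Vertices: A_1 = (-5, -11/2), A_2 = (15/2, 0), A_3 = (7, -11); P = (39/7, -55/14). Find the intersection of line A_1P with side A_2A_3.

Barycentric coordinates of P with respect to A_1A_2A_3: (1/7, 4/7, 2/7).
On side A_2A_3 the A_1-coordinate is zero; dropping P's A_1-weight 1/7 and renormalizing the remaining 4/7 : 2/7 gives weights 2/3, 1/3 on A_2, A_3.
Q = (2/3)·(15/2, 0) + (1/3)·(7, -11) = (22/3, -11/3).

(22/3, -11/3)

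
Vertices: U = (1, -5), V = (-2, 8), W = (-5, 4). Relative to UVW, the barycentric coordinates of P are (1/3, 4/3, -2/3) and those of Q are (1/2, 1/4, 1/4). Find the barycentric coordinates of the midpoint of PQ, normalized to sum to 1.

Since both coordinate triples sum to 1, the midpoint's barycentrics are the componentwise average.
(1/3+1/2)/2 = 5/12; similarly 19/24 and -5/24.

(5/12, 19/24, -5/24)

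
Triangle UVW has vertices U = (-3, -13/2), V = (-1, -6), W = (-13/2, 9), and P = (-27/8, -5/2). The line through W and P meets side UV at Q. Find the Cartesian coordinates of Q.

Barycentric coordinates of P with respect to UVW: (1/2, 1/4, 1/4).
On side UV the W-coordinate is zero; dropping P's W-weight 1/4 and renormalizing the remaining 1/2 : 1/4 gives weights 2/3, 1/3 on U, V.
Q = (2/3)·(-3, -13/2) + (1/3)·(-1, -6) = (-7/3, -19/3).

(-7/3, -19/3)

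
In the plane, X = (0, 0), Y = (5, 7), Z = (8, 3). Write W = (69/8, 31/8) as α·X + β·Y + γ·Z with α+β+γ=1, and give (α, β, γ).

(-1/8, 1/8, 1)

Signed area of the reference triangle: [XYZ] = ½·(0·(7−3) + 5·(3−0) + 8·(0−7)) = ½·(0 + 15 − 56) = -41/2.
[WYZ] = ½·((69/8)·(7−3) + 5·(3−(31/8)) + 8·(31/8−7)) = ½·(69/2 − 35/8 − 25) = 41/16, so the X-coordinate is (41/16)/(-41/2) = -1/8.
[XWZ] = ½·(0·(31/8−3) + (69/8)·(3−0) + 8·(0−(31/8))) = ½·(0 + 207/8 − 31) = -41/16, so the Y-coordinate is 1/8.
[XYW] = ½·(0·(7−(31/8)) + 5·(31/8−0) + (69/8)·(0−7)) = ½·(0 + 155/8 − 483/8) = -41/2, so the Z-coordinate is 1.
Check: -1/8 + 1/8 + 1 = 1.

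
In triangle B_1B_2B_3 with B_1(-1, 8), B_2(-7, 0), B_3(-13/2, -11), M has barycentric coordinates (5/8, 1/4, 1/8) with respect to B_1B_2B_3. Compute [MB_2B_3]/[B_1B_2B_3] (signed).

5/8

The signed ratio [MB_2B_3]/[B_1B_2B_3] equals the barycentric coordinate of M at vertex B_1, which is 5/8.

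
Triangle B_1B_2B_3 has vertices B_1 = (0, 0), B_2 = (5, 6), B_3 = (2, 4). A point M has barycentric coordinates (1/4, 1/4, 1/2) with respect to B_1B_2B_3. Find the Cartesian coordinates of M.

M = (1/4)·B_1 + (1/4)·B_2 + (1/2)·B_3.
x-coordinate: (1/4)·0 + (1/4)·5 + (1/2)·2 = 9/4.
y-coordinate: (1/4)·0 + (1/4)·6 + (1/2)·4 = 7/2.

(9/4, 7/2)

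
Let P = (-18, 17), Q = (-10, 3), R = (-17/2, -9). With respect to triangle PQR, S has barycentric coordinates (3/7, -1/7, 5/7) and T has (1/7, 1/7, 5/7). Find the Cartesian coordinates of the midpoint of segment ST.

Barycentric coordinates of the midpoint are the average: (2/7, 0, 5/7).
Converting: (2/7)·P + 0·Q + (5/7)·R = (-157/14, -11/7).

(-157/14, -11/7)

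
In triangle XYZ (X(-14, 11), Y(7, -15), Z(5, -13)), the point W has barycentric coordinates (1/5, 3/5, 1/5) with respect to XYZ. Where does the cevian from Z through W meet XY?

(7/4, -17/2)

Line ZW meets XY where the Z-coordinate vanishes; zeroing W's Z-weight and renormalizing leaves X, Y-weights 1/5 : 3/5 → (1/4, 3/4).
So V = (1/4)·X + (3/4)·Y = (7/4, -17/2).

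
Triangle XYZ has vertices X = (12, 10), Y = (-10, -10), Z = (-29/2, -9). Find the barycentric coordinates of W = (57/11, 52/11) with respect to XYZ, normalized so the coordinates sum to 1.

(8/11, 1/11, 2/11)

Signed area of the reference triangle: [XYZ] = ½·(12·(-10−(-9)) + (-10)·(-9−10) + (-29/2)·(10−(-10))) = ½·(-12 + 190 − 290) = -56.
[WYZ] = ½·((57/11)·(-10−(-9)) + (-10)·(-9−(52/11)) + (-29/2)·(52/11−(-10))) = ½·(-57/11 + 1510/11 − 2349/11) = -448/11, so the X-coordinate is (-448/11)/(-56) = 8/11.
[XWZ] = ½·(12·(52/11−(-9)) + (57/11)·(-9−10) + (-29/2)·(10−(52/11))) = ½·(1812/11 − 1083/11 − 841/11) = -56/11, so the Y-coordinate is 1/11.
[XYW] = ½·(12·(-10−(52/11)) + (-10)·(52/11−10) + (57/11)·(10−(-10))) = ½·(-1944/11 + 580/11 + 1140/11) = -112/11, so the Z-coordinate is 2/11.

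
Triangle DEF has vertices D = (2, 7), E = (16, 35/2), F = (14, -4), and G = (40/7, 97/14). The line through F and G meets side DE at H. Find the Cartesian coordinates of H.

Barycentric coordinates of G with respect to DEF: (5/7, 1/7, 1/7).
On side DE the F-coordinate is zero; dropping G's F-weight 1/7 and renormalizing the remaining 5/7 : 1/7 gives weights 5/6, 1/6 on D, E.
H = (5/6)·(2, 7) + (1/6)·(16, 35/2) = (13/3, 35/4).

(13/3, 35/4)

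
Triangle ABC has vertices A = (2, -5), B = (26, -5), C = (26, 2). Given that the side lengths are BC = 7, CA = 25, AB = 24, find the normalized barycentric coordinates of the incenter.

The incenter has barycentric coordinates proportional to the opposite side lengths: (7 : 25 : 24).
Normalizing by 7+25+24 = 56 gives (1/8, 25/56, 3/7).

(1/8, 25/56, 3/7)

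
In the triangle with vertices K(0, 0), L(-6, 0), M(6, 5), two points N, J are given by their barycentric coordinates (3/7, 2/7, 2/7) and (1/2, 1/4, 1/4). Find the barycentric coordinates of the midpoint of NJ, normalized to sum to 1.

(13/28, 15/56, 15/56)

Since both coordinate triples sum to 1, the midpoint's barycentrics are the componentwise average.
(3/7+1/2)/2 = 13/28; similarly 15/56 and 15/56.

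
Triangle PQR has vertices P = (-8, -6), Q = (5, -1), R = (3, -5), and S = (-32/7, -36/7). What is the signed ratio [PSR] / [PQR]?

[PQR] = ½·((-8)·(-1−(-5)) + 5·(-5−(-6)) + 3·(-6−(-1))) = ½·(-32 + 5 − 15) = -21.
[PSR] = ½·((-8)·(-36/7−(-5)) + (-32/7)·(-5−(-6)) + 3·(-6−(-36/7))) = ½·(8/7 − 32/7 − 18/7) = -3, so the ratio is (-3)/(-21) = 1/7.

1/7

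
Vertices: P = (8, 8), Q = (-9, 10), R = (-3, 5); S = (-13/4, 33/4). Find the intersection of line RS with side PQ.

(-10/3, 28/3)

Barycentric coordinates of S with respect to PQR: (1/4, 1/2, 1/4).
On side PQ the R-coordinate is zero; dropping S's R-weight 1/4 and renormalizing the remaining 1/4 : 1/2 gives weights 1/3, 2/3 on P, Q.
T = (1/3)·(8, 8) + (2/3)·(-9, 10) = (-10/3, 28/3).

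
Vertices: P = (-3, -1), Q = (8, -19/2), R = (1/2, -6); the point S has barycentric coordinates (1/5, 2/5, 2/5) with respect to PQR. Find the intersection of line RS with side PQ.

(13/3, -20/3)

Line RS meets PQ where the R-coordinate vanishes; zeroing S's R-weight and renormalizing leaves P, Q-weights 1/5 : 2/5 → (1/3, 2/3).
So T = (1/3)·P + (2/3)·Q = (13/3, -20/3).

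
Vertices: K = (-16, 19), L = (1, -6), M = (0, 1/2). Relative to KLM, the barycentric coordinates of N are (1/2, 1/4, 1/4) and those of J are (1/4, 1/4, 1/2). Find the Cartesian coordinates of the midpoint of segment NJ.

(-23/4, 93/16)

Barycentric coordinates of the midpoint are the average: (3/8, 1/4, 3/8).
Converting: (3/8)·K + (1/4)·L + (3/8)·M = (-23/4, 93/16).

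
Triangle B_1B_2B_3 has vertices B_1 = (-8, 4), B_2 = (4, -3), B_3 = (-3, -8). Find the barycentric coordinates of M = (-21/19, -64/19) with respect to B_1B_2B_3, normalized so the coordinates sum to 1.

(4/19, 8/19, 7/19)

Signed area of the reference triangle: [B_1B_2B_3] = ½·((-8)·(-3−(-8)) + 4·(-8−4) + (-3)·(4−(-3))) = ½·(-40 − 48 − 21) = -109/2.
[MB_2B_3] = ½·((-21/19)·(-3−(-8)) + 4·(-8−(-64/19)) + (-3)·(-64/19−(-3))) = ½·(-105/19 − 352/19 + 21/19) = -218/19, so the B_1-coordinate is (-218/19)/(-109/2) = 4/19.
[B_1MB_3] = ½·((-8)·(-64/19−(-8)) + (-21/19)·(-8−4) + (-3)·(4−(-64/19))) = ½·(-704/19 + 252/19 − 420/19) = -436/19, so the B_2-coordinate is 8/19.
[B_1B_2M] = ½·((-8)·(-3−(-64/19)) + 4·(-64/19−4) + (-21/19)·(4−(-3))) = ½·(-56/19 − 560/19 − 147/19) = -763/38, so the B_3-coordinate is 7/19.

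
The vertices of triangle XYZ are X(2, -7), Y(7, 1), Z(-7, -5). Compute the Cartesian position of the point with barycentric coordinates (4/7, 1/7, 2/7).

(1/7, -37/7)

W = (4/7)·X + (1/7)·Y + (2/7)·Z.
x-coordinate: (4/7)·2 + (1/7)·7 + (2/7)·(-7) = 1/7.
y-coordinate: (4/7)·(-7) + (1/7)·1 + (2/7)·(-5) = -37/7.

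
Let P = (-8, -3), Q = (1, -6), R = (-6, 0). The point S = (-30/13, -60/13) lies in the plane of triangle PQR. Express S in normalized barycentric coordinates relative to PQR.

Signed area of the reference triangle: [PQR] = ½·((-8)·(-6−0) + 1·(0−(-3)) + (-6)·(-3−(-6))) = ½·(48 + 3 − 18) = 33/2.
[SQR] = ½·((-30/13)·(-6−0) + 1·(0−(-60/13)) + (-6)·(-60/13−(-6))) = ½·(180/13 + 60/13 − 108/13) = 66/13, so the P-coordinate is (66/13)/(33/2) = 4/13.
[PSR] = ½·((-8)·(-60/13−0) + (-30/13)·(0−(-3)) + (-6)·(-3−(-60/13))) = ½·(480/13 − 90/13 − 126/13) = 132/13, so the Q-coordinate is 8/13.
[PQS] = ½·((-8)·(-6−(-60/13)) + 1·(-60/13−(-3)) + (-30/13)·(-3−(-6))) = ½·(144/13 − 21/13 − 90/13) = 33/26, so the R-coordinate is 1/13.

(4/13, 8/13, 1/13)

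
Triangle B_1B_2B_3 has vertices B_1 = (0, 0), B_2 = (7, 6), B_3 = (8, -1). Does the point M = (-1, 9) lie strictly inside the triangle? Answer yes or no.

Barycentric coordinates of M: (53/55, 71/55, -69/55).
The three coordinates are positive, positive, negative; a point is interior exactly when all three are positive.

no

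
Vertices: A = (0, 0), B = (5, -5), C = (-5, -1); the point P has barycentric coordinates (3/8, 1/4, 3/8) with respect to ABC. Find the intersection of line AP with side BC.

(-1, -13/5)

Line AP meets BC where the A-coordinate vanishes; zeroing P's A-weight and renormalizing leaves B, C-weights 1/4 : 3/8 → (2/5, 3/5).
So Q = (2/5)·B + (3/5)·C = (-1, -13/5).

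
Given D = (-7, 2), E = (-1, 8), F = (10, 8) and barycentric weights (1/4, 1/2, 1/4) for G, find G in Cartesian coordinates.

G = (1/4)·D + (1/2)·E + (1/4)·F.
x-coordinate: (1/4)·(-7) + (1/2)·(-1) + (1/4)·10 = 1/4.
y-coordinate: (1/4)·2 + (1/2)·8 + (1/4)·8 = 13/2.

(1/4, 13/2)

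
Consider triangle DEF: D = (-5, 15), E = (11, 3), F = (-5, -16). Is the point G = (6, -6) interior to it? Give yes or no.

no

Barycentric coordinates of G: (-49/496, 11/16, 51/124).
The three coordinates are negative, positive, positive; a point is interior exactly when all three are positive.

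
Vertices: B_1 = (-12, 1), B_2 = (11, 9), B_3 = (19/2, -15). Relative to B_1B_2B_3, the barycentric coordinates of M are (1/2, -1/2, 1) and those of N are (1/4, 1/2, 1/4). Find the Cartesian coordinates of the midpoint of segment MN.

(23/16, -9)

Barycentric coordinates of the midpoint are the average: (3/8, 0, 5/8).
Converting: (3/8)·B_1 + 0·B_2 + (5/8)·B_3 = (23/16, -9).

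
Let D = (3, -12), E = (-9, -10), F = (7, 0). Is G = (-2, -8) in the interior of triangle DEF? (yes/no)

yes

Barycentric coordinates of G: (1/4, 1/2, 1/4).
The three coordinates are positive, positive, positive; a point is interior exactly when all three are positive.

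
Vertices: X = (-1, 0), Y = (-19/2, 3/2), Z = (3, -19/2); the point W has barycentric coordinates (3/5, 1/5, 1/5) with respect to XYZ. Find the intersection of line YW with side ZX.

(0, -19/8)

Line YW meets ZX where the Y-coordinate vanishes; zeroing W's Y-weight and renormalizing leaves Z, X-weights 1/5 : 3/5 → (1/4, 3/4).
So V = (1/4)·Z + (3/4)·X = (0, -19/8).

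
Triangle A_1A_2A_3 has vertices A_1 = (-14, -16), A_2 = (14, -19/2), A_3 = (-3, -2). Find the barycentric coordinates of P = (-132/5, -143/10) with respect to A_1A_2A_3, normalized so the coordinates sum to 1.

(6/5, -3/5, 2/5)

Signed area of the reference triangle: [A_1A_2A_3] = ½·((-14)·(-19/2−(-2)) + 14·(-2−(-16)) + (-3)·(-16−(-19/2))) = ½·(105 + 196 + 39/2) = 641/4.
[PA_2A_3] = ½·((-132/5)·(-19/2−(-2)) + 14·(-2−(-143/10)) + (-3)·(-143/10−(-19/2))) = ½·(198 + 861/5 + 72/5) = 1923/10, so the A_1-coordinate is (1923/10)/(641/4) = 6/5.
[A_1PA_3] = ½·((-14)·(-143/10−(-2)) + (-132/5)·(-2−(-16)) + (-3)·(-16−(-143/10))) = ½·(861/5 − 1848/5 + 51/10) = -1923/20, so the A_2-coordinate is -3/5.
[A_1A_2P] = ½·((-14)·(-19/2−(-143/10)) + 14·(-143/10−(-16)) + (-132/5)·(-16−(-19/2))) = ½·(-336/5 + 119/5 + 858/5) = 641/10, so the A_3-coordinate is 2/5.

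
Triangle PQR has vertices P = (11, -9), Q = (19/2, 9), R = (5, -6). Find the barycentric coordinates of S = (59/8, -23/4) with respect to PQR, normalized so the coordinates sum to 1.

(1/3, 1/12, 7/12)

Signed area of the reference triangle: [PQR] = ½·(11·(9−(-6)) + (19/2)·(-6−(-9)) + 5·(-9−9)) = ½·(165 + 57/2 − 90) = 207/4.
[SQR] = ½·((59/8)·(9−(-6)) + (19/2)·(-6−(-23/4)) + 5·(-23/4−9)) = ½·(885/8 − 19/8 − 295/4) = 69/4, so the P-coordinate is (69/4)/(207/4) = 1/3.
[PSR] = ½·(11·(-23/4−(-6)) + (59/8)·(-6−(-9)) + 5·(-9−(-23/4))) = ½·(11/4 + 177/8 − 65/4) = 69/16, so the Q-coordinate is 1/12.
[PQS] = ½·(11·(9−(-23/4)) + (19/2)·(-23/4−(-9)) + (59/8)·(-9−9)) = ½·(649/4 + 247/8 − 531/4) = 483/16, so the R-coordinate is 7/12.
Check: 1/3 + 1/12 + 7/12 = 1.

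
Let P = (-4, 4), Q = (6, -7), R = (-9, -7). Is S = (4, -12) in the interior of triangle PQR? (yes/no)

Barycentric coordinates of S: (-5/11, 56/55, 24/55).
The three coordinates are negative, positive, positive; a point is interior exactly when all three are positive.

no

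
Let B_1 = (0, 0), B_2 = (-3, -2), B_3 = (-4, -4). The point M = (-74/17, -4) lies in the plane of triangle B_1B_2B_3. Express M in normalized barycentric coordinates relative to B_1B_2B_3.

(-3/17, 6/17, 14/17)

Signed area of the reference triangle: [B_1B_2B_3] = ½·(0·(-2−(-4)) + (-3)·(-4−0) + (-4)·(0−(-2))) = ½·(0 + 12 − 8) = 2.
[MB_2B_3] = ½·((-74/17)·(-2−(-4)) + (-3)·(-4−(-4)) + (-4)·(-4−(-2))) = ½·(-148/17 + 0 + 8) = -6/17, so the B_1-coordinate is (-6/17)/2 = -3/17.
[B_1MB_3] = ½·(0·(-4−(-4)) + (-74/17)·(-4−0) + (-4)·(0−(-4))) = ½·(0 + 296/17 − 16) = 12/17, so the B_2-coordinate is 6/17.
[B_1B_2M] = ½·(0·(-2−(-4)) + (-3)·(-4−0) + (-74/17)·(0−(-2))) = ½·(0 + 12 − 148/17) = 28/17, so the B_3-coordinate is 14/17.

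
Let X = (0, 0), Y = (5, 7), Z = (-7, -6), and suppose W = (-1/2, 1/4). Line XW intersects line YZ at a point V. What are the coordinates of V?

(-1, 1/2)

Barycentric coordinates of W with respect to XYZ: (1/2, 1/4, 1/4).
On side YZ the X-coordinate is zero; dropping W's X-weight 1/2 and renormalizing the remaining 1/4 : 1/4 gives weights 1/2, 1/2 on Y, Z.
V = (1/2)·(5, 7) + (1/2)·(-7, -6) = (-1, 1/2).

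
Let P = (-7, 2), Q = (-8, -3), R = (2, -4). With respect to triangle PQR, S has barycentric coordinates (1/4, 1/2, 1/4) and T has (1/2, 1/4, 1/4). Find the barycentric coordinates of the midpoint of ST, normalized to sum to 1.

Since both coordinate triples sum to 1, the midpoint's barycentrics are the componentwise average.
(1/4+1/2)/2 = 3/8; similarly 3/8 and 1/4.

(3/8, 3/8, 1/4)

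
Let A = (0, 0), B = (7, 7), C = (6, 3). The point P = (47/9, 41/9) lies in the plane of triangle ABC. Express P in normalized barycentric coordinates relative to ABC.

Signed area of the reference triangle: [ABC] = ½·(0·(7−3) + 7·(3−0) + 6·(0−7)) = ½·(0 + 21 − 42) = -21/2.
[PBC] = ½·((47/9)·(7−3) + 7·(3−(41/9)) + 6·(41/9−7)) = ½·(188/9 − 98/9 − 44/3) = -7/3, so the A-coordinate is (-7/3)/(-21/2) = 2/9.
[APC] = ½·(0·(41/9−3) + (47/9)·(3−0) + 6·(0−(41/9))) = ½·(0 + 47/3 − 82/3) = -35/6, so the B-coordinate is 5/9.
[ABP] = ½·(0·(7−(41/9)) + 7·(41/9−0) + (47/9)·(0−7)) = ½·(0 + 287/9 − 329/9) = -7/3, so the C-coordinate is 2/9.
Check: 2/9 + 5/9 + 2/9 = 1.

(2/9, 5/9, 2/9)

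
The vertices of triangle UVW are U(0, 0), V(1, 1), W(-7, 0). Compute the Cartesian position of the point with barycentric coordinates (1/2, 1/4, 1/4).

P = (1/2)·U + (1/4)·V + (1/4)·W.
x-coordinate: (1/2)·0 + (1/4)·1 + (1/4)·(-7) = -3/2.
y-coordinate: (1/2)·0 + (1/4)·1 + (1/4)·0 = 1/4.

(-3/2, 1/4)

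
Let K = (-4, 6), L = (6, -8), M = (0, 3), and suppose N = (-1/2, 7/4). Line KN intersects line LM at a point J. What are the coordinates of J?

Barycentric coordinates of N with respect to KLM: (1/2, 1/4, 1/4).
On side LM the K-coordinate is zero; dropping N's K-weight 1/2 and renormalizing the remaining 1/4 : 1/4 gives weights 1/2, 1/2 on L, M.
J = (1/2)·(6, -8) + (1/2)·(0, 3) = (3, -5/2).

(3, -5/2)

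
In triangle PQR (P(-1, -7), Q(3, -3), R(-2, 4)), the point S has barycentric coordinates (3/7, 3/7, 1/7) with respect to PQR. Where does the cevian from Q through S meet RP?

Line QS meets RP where the Q-coordinate vanishes; zeroing S's Q-weight and renormalizing leaves R, P-weights 1/7 : 3/7 → (1/4, 3/4).
So T = (1/4)·R + (3/4)·P = (-5/4, -17/4).

(-5/4, -17/4)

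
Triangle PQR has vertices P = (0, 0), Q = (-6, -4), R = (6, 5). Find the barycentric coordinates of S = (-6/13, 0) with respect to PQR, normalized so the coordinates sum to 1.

(4/13, 5/13, 4/13)

Signed area of the reference triangle: [PQR] = ½·(0·(-4−5) + (-6)·(5−0) + 6·(0−(-4))) = ½·(0 − 30 + 24) = -3.
[SQR] = ½·((-6/13)·(-4−5) + (-6)·(5−0) + 6·(0−(-4))) = ½·(54/13 − 30 + 24) = -12/13, so the P-coordinate is (-12/13)/(-3) = 4/13.
[PSR] = ½·(0·(0−5) + (-6/13)·(5−0) + 6·(0−0)) = ½·(0 − 30/13 + 0) = -15/13, so the Q-coordinate is 5/13.
[PQS] = ½·(0·(-4−0) + (-6)·(0−0) + (-6/13)·(0−(-4))) = ½·(0 + 0 − 24/13) = -12/13, so the R-coordinate is 4/13.
Check: 4/13 + 5/13 + 4/13 = 1.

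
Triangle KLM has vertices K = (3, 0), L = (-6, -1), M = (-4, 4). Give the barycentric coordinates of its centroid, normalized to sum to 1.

The centroid is the average of the vertices, so each weight is 1/3.

(1/3, 1/3, 1/3)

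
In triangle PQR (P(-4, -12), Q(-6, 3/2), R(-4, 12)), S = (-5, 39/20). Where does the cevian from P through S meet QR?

Barycentric coordinates of S with respect to PQR: (1/5, 1/2, 3/10).
On side QR the P-coordinate is zero; dropping S's P-weight 1/5 and renormalizing the remaining 1/2 : 3/10 gives weights 5/8, 3/8 on Q, R.
T = (5/8)·(-6, 3/2) + (3/8)·(-4, 12) = (-21/4, 87/16).

(-21/4, 87/16)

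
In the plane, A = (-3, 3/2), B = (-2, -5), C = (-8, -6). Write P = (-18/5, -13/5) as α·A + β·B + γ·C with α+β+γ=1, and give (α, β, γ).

Signed area of the reference triangle: [ABC] = ½·((-3)·(-5−(-6)) + (-2)·(-6−(3/2)) + (-8)·(3/2−(-5))) = ½·(-3 + 15 − 52) = -20.
[PBC] = ½·((-18/5)·(-5−(-6)) + (-2)·(-6−(-13/5)) + (-8)·(-13/5−(-5))) = ½·(-18/5 + 34/5 − 96/5) = -8, so the A-coordinate is (-8)/(-20) = 2/5.
[APC] = ½·((-3)·(-13/5−(-6)) + (-18/5)·(-6−(3/2)) + (-8)·(3/2−(-13/5))) = ½·(-51/5 + 27 − 164/5) = -8, so the B-coordinate is 2/5.
[ABP] = ½·((-3)·(-5−(-13/5)) + (-2)·(-13/5−(3/2)) + (-18/5)·(3/2−(-5))) = ½·(36/5 + 41/5 − 117/5) = -4, so the C-coordinate is 1/5.

(2/5, 2/5, 1/5)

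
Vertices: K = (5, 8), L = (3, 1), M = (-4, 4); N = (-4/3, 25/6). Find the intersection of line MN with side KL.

Barycentric coordinates of N with respect to KLM: (1/6, 1/6, 2/3).
On side KL the M-coordinate is zero; dropping N's M-weight 2/3 and renormalizing the remaining 1/6 : 1/6 gives weights 1/2, 1/2 on K, L.
J = (1/2)·(5, 8) + (1/2)·(3, 1) = (4, 9/2).

(4, 9/2)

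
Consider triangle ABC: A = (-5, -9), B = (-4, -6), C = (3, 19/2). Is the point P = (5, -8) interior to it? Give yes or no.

Barycentric coordinates of P: (307/11, -354/11, 58/11).
The three coordinates are positive, negative, positive; a point is interior exactly when all three are positive.

no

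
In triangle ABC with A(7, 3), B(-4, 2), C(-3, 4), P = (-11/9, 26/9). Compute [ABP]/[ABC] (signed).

[ABC] = ½·(7·(2−4) + (-4)·(4−3) + (-3)·(3−2)) = ½·(-14 − 4 − 3) = -21/2.
[ABP] = ½·(7·(2−(26/9)) + (-4)·(26/9−3) + (-11/9)·(3−2)) = ½·(-56/9 + 4/9 − 11/9) = -7/2, so the ratio is (-7/2)/(-21/2) = 1/3.

1/3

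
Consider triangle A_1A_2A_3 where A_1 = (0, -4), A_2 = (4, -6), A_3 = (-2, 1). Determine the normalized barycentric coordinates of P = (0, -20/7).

(4/7, 1/7, 2/7)

Signed area of the reference triangle: [A_1A_2A_3] = ½·(0·(-6−1) + 4·(1−(-4)) + (-2)·(-4−(-6))) = ½·(0 + 20 − 4) = 8.
[PA_2A_3] = ½·(0·(-6−1) + 4·(1−(-20/7)) + (-2)·(-20/7−(-6))) = ½·(0 + 108/7 − 44/7) = 32/7, so the A_1-coordinate is (32/7)/8 = 4/7.
[A_1PA_3] = ½·(0·(-20/7−1) + 0·(1−(-4)) + (-2)·(-4−(-20/7))) = ½·(0 + 0 + 16/7) = 8/7, so the A_2-coordinate is 1/7.
[A_1A_2P] = ½·(0·(-6−(-20/7)) + 4·(-20/7−(-4)) + 0·(-4−(-6))) = ½·(0 + 32/7 + 0) = 16/7, so the A_3-coordinate is 2/7.
Check: 4/7 + 1/7 + 2/7 = 1.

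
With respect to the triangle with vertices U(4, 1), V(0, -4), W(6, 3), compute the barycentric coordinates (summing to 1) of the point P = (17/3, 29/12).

Signed area of the reference triangle: [UVW] = ½·(4·(-4−3) + 0·(3−1) + 6·(1−(-4))) = ½·(-28 + 0 + 30) = 1.
[PVW] = ½·((17/3)·(-4−3) + 0·(3−(29/12)) + 6·(29/12−(-4))) = ½·(-119/3 + 0 + 77/2) = -7/12, so the U-coordinate is (-7/12)/1 = -7/12.
[UPW] = ½·(4·(29/12−3) + (17/3)·(3−1) + 6·(1−(29/12))) = ½·(-7/3 + 34/3 − 17/2) = 1/4, so the V-coordinate is 1/4.
[UVP] = ½·(4·(-4−(29/12)) + 0·(29/12−1) + (17/3)·(1−(-4))) = ½·(-77/3 + 0 + 85/3) = 4/3, so the W-coordinate is 4/3.
Check: -7/12 + 1/4 + 4/3 = 1.

(-7/12, 1/4, 4/3)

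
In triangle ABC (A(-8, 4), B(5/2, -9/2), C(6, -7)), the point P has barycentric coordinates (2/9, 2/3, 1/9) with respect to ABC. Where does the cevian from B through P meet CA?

(-10/3, 1/3)

Line BP meets CA where the B-coordinate vanishes; zeroing P's B-weight and renormalizing leaves C, A-weights 1/9 : 2/9 → (1/3, 2/3).
So Q = (1/3)·C + (2/3)·A = (-10/3, 1/3).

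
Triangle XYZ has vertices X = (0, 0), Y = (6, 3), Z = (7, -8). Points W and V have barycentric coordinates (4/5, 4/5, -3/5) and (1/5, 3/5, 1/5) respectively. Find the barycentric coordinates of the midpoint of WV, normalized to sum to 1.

Since both coordinate triples sum to 1, the midpoint's barycentrics are the componentwise average.
(4/5+1/5)/2 = 1/2; similarly 7/10 and -1/5.

(1/2, 7/10, -1/5)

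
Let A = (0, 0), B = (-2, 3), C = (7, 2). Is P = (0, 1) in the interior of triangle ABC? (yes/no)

Barycentric coordinates of P: (16/25, 7/25, 2/25).
The three coordinates are positive, positive, positive; a point is interior exactly when all three are positive.

yes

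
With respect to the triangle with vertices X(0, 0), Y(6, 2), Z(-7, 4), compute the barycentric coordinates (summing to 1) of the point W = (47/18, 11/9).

(4/9, 1/2, 1/18)

Signed area of the reference triangle: [XYZ] = ½·(0·(2−4) + 6·(4−0) + (-7)·(0−2)) = ½·(0 + 24 + 14) = 19.
[WYZ] = ½·((47/18)·(2−4) + 6·(4−(11/9)) + (-7)·(11/9−2)) = ½·(-47/9 + 50/3 + 49/9) = 76/9, so the X-coordinate is (76/9)/19 = 4/9.
[XWZ] = ½·(0·(11/9−4) + (47/18)·(4−0) + (-7)·(0−(11/9))) = ½·(0 + 94/9 + 77/9) = 19/2, so the Y-coordinate is 1/2.
[XYW] = ½·(0·(2−(11/9)) + 6·(11/9−0) + (47/18)·(0−2)) = ½·(0 + 22/3 − 47/9) = 19/18, so the Z-coordinate is 1/18.
Check: 4/9 + 1/2 + 1/18 = 1.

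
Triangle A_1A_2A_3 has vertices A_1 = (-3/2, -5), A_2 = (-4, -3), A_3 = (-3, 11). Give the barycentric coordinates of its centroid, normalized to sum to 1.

(1/3, 1/3, 1/3)

The centroid is the average of the vertices, so each weight is 1/3.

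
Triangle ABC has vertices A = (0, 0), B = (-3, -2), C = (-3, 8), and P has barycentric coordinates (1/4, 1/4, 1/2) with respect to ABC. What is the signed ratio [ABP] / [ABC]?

The signed ratio [ABP]/[ABC] equals the barycentric coordinate of P at vertex C, which is 1/2.

1/2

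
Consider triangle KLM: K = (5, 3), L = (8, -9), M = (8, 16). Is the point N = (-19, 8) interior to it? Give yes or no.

no

Barycentric coordinates of N: (9, -109/25, -91/25).
The three coordinates are positive, negative, negative; a point is interior exactly when all three are positive.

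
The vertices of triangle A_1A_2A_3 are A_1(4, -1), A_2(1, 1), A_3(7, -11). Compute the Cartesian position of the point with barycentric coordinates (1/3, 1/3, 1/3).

(4, -11/3)

P = (1/3)·A_1 + (1/3)·A_2 + (1/3)·A_3.
x-coordinate: (1/3)·4 + (1/3)·1 + (1/3)·7 = 4.
y-coordinate: (1/3)·(-1) + (1/3)·1 + (1/3)·(-11) = -11/3.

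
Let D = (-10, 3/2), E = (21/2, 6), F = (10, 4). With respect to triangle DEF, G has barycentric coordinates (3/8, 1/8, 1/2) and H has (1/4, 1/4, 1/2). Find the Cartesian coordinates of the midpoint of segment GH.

(123/32, 115/32)

Barycentric coordinates of the midpoint are the average: (5/16, 3/16, 1/2).
Converting: (5/16)·D + (3/16)·E + (1/2)·F = (123/32, 115/32).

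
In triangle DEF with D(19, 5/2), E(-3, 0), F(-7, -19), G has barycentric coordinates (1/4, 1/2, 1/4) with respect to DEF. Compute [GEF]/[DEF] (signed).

The signed ratio [GEF]/[DEF] equals the barycentric coordinate of G at vertex D, which is 1/4.

1/4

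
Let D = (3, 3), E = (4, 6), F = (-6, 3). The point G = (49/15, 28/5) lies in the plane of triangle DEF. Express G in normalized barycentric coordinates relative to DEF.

(1/15, 13/15, 1/15)

Signed area of the reference triangle: [DEF] = ½·(3·(6−3) + 4·(3−3) + (-6)·(3−6)) = ½·(9 + 0 + 18) = 27/2.
[GEF] = ½·((49/15)·(6−3) + 4·(3−(28/5)) + (-6)·(28/5−6)) = ½·(49/5 − 52/5 + 12/5) = 9/10, so the D-coordinate is (9/10)/(27/2) = 1/15.
[DGF] = ½·(3·(28/5−3) + (49/15)·(3−3) + (-6)·(3−(28/5))) = ½·(39/5 + 0 + 78/5) = 117/10, so the E-coordinate is 13/15.
[DEG] = ½·(3·(6−(28/5)) + 4·(28/5−3) + (49/15)·(3−6)) = ½·(6/5 + 52/5 − 49/5) = 9/10, so the F-coordinate is 1/15.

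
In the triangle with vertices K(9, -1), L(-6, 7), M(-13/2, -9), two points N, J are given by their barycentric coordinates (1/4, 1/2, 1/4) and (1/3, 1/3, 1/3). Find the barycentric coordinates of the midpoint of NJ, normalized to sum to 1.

Since both coordinate triples sum to 1, the midpoint's barycentrics are the componentwise average.
(1/4+1/3)/2 = 7/24; similarly 5/12 and 7/24.

(7/24, 5/12, 7/24)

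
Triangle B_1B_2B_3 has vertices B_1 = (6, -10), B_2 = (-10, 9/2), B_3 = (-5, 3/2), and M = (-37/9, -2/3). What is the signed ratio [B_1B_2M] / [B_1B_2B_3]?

1/9

[B_1B_2B_3] = ½·(6·(9/2−(3/2)) + (-10)·(3/2−(-10)) + (-5)·(-10−(9/2))) = ½·(18 − 115 + 145/2) = -49/4.
[B_1B_2M] = ½·(6·(9/2−(-2/3)) + (-10)·(-2/3−(-10)) + (-37/9)·(-10−(9/2))) = ½·(31 − 280/3 + 1073/18) = -49/36, so the ratio is (-49/36)/(-49/4) = 1/9.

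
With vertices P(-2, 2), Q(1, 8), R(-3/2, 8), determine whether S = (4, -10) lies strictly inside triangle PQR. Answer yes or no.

Barycentric coordinates of S: (3, 14/5, -24/5).
The three coordinates are positive, positive, negative; a point is interior exactly when all three are positive.

no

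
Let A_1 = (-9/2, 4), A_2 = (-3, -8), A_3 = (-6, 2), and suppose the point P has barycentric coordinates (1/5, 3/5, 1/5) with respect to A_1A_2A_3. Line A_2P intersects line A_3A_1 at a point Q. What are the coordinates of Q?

Line A_2P meets A_3A_1 where the A_2-coordinate vanishes; zeroing P's A_2-weight and renormalizing leaves A_3, A_1-weights 1/5 : 1/5 → (1/2, 1/2).
So Q = (1/2)·A_3 + (1/2)·A_1 = (-21/4, 3).

(-21/4, 3)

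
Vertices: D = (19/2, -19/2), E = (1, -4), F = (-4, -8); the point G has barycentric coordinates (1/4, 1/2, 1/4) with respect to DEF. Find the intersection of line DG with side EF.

Line DG meets EF where the D-coordinate vanishes; zeroing G's D-weight and renormalizing leaves E, F-weights 1/2 : 1/4 → (2/3, 1/3).
So H = (2/3)·E + (1/3)·F = (-2/3, -16/3).

(-2/3, -16/3)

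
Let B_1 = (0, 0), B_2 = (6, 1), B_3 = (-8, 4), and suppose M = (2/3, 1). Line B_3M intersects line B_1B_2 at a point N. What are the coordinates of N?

(12/5, 2/5)

Barycentric coordinates of M with respect to B_1B_2B_3: (1/2, 1/3, 1/6).
On side B_1B_2 the B_3-coordinate is zero; dropping M's B_3-weight 1/6 and renormalizing the remaining 1/2 : 1/3 gives weights 3/5, 2/5 on B_1, B_2.
N = (3/5)·(0, 0) + (2/5)·(6, 1) = (12/5, 2/5).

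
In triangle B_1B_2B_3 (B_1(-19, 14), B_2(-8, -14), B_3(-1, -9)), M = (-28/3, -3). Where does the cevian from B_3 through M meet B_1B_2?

Barycentric coordinates of M with respect to B_1B_2B_3: (1/3, 1/3, 1/3).
On side B_1B_2 the B_3-coordinate is zero; dropping M's B_3-weight 1/3 and renormalizing the remaining 1/3 : 1/3 gives weights 1/2, 1/2 on B_1, B_2.
N = (1/2)·(-19, 14) + (1/2)·(-8, -14) = (-27/2, 0).

(-27/2, 0)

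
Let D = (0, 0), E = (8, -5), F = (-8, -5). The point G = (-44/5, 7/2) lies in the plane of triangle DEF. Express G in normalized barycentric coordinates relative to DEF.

(17/10, -9/10, 1/5)

Signed area of the reference triangle: [DEF] = ½·(0·(-5−(-5)) + 8·(-5−0) + (-8)·(0−(-5))) = ½·(0 − 40 − 40) = -40.
[GEF] = ½·((-44/5)·(-5−(-5)) + 8·(-5−(7/2)) + (-8)·(7/2−(-5))) = ½·(0 − 68 − 68) = -68, so the D-coordinate is (-68)/(-40) = 17/10.
[DGF] = ½·(0·(7/2−(-5)) + (-44/5)·(-5−0) + (-8)·(0−(7/2))) = ½·(0 + 44 + 28) = 36, so the E-coordinate is -9/10.
[DEG] = ½·(0·(-5−(7/2)) + 8·(7/2−0) + (-44/5)·(0−(-5))) = ½·(0 + 28 − 44) = -8, so the F-coordinate is 1/5.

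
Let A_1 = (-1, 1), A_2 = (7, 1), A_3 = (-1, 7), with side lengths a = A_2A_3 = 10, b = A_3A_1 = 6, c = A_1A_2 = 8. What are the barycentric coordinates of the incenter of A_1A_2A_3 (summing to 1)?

The incenter has barycentric coordinates proportional to the opposite side lengths: (10 : 6 : 8).
Normalizing by 10+6+8 = 24 gives (5/12, 1/4, 1/3).

(5/12, 1/4, 1/3)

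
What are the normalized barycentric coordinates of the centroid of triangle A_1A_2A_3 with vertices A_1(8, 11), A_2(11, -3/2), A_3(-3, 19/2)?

(1/3, 1/3, 1/3)

The centroid is the average of the vertices, so each weight is 1/3.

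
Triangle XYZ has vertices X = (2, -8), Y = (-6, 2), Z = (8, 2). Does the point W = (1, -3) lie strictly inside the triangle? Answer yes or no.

yes

Barycentric coordinates of W: (1/2, 2/7, 3/14).
The three coordinates are positive, positive, positive; a point is interior exactly when all three are positive.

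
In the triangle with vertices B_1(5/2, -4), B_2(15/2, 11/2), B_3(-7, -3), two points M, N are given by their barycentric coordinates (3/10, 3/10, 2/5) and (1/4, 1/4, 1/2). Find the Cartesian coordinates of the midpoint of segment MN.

Barycentric coordinates of the midpoint are the average: (11/40, 11/40, 9/20).
Converting: (11/40)·B_1 + (11/40)·B_2 + (9/20)·B_3 = (-2/5, -15/16).

(-2/5, -15/16)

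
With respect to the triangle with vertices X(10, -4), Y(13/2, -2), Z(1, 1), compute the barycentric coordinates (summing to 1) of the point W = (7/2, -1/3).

(-1/3, 1, 1/3)

Signed area of the reference triangle: [XYZ] = ½·(10·(-2−1) + (13/2)·(1−(-4)) + 1·(-4−(-2))) = ½·(-30 + 65/2 − 2) = 1/4.
[WYZ] = ½·((7/2)·(-2−1) + (13/2)·(1−(-1/3)) + 1·(-1/3−(-2))) = ½·(-21/2 + 26/3 + 5/3) = -1/12, so the X-coordinate is (-1/12)/(1/4) = -1/3.
[XWZ] = ½·(10·(-1/3−1) + (7/2)·(1−(-4)) + 1·(-4−(-1/3))) = ½·(-40/3 + 35/2 − 11/3) = 1/4, so the Y-coordinate is 1.
[XYW] = ½·(10·(-2−(-1/3)) + (13/2)·(-1/3−(-4)) + (7/2)·(-4−(-2))) = ½·(-50/3 + 143/6 − 7) = 1/12, so the Z-coordinate is 1/3.
Check: -1/3 + 1 + 1/3 = 1.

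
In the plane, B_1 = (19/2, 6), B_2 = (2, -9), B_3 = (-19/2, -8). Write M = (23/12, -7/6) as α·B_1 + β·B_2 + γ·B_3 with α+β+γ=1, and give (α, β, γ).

Signed area of the reference triangle: [B_1B_2B_3] = ½·((19/2)·(-9−(-8)) + 2·(-8−6) + (-19/2)·(6−(-9))) = ½·(-19/2 − 28 − 285/2) = -90.
[MB_2B_3] = ½·((23/12)·(-9−(-8)) + 2·(-8−(-7/6)) + (-19/2)·(-7/6−(-9))) = ½·(-23/12 − 41/3 − 893/12) = -45, so the B_1-coordinate is (-45)/(-90) = 1/2.
[B_1MB_3] = ½·((19/2)·(-7/6−(-8)) + (23/12)·(-8−6) + (-19/2)·(6−(-7/6))) = ½·(779/12 − 161/6 − 817/12) = -15, so the B_2-coordinate is 1/6.
[B_1B_2M] = ½·((19/2)·(-9−(-7/6)) + 2·(-7/6−6) + (23/12)·(6−(-9))) = ½·(-893/12 − 43/3 + 115/4) = -30, so the B_3-coordinate is 1/3.
Check: 1/2 + 1/6 + 1/3 = 1.

(1/2, 1/6, 1/3)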